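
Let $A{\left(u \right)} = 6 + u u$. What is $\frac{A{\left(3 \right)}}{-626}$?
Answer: $- \frac{15}{626} \approx -0.023962$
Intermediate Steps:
$A{\left(u \right)} = 6 + u^{2}$
$\frac{A{\left(3 \right)}}{-626} = \frac{6 + 3^{2}}{-626} = \left(6 + 9\right) \left(- \frac{1}{626}\right) = 15 \left(- \frac{1}{626}\right) = - \frac{15}{626}$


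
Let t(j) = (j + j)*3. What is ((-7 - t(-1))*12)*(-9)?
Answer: 108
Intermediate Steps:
t(j) = 6*j (t(j) = (2*j)*3 = 6*j)
((-7 - t(-1))*12)*(-9) = ((-7 - 6*(-1))*12)*(-9) = ((-7 - 1*(-6))*12)*(-9) = ((-7 + 6)*12)*(-9) = -1*12*(-9) = -12*(-9) = 108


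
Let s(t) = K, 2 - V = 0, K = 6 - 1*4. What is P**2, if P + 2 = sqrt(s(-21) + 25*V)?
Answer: 56 - 8*sqrt(13) ≈ 27.156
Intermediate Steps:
K = 2 (K = 6 - 4 = 2)
V = 2 (V = 2 - 1*0 = 2 + 0 = 2)
s(t) = 2
P = -2 + 2*sqrt(13) (P = -2 + sqrt(2 + 25*2) = -2 + sqrt(2 + 50) = -2 + sqrt(52) = -2 + 2*sqrt(13) ≈ 5.2111)
P**2 = (-2 + 2*sqrt(13))**2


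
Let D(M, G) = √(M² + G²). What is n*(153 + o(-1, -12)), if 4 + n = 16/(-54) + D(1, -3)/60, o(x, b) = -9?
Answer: -1856/3 + 12*√10/5 ≈ -611.08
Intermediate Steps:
D(M, G) = √(G² + M²)
n = -116/27 + √10/60 (n = -4 + (16/(-54) + √((-3)² + 1²)/60) = -4 + (16*(-1/54) + √(9 + 1)*(1/60)) = -4 + (-8/27 + √10*(1/60)) = -4 + (-8/27 + √10/60) = -116/27 + √10/60 ≈ -4.2436)
n*(153 + o(-1, -12)) = (-116/27 + √10/60)*(153 - 9) = (-116/27 + √10/60)*144 = -1856/3 + 12*√10/5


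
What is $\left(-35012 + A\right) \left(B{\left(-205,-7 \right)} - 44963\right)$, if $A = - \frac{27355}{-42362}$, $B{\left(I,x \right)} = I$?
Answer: $\frac{33495481935576}{21181} \approx 1.5814 \cdot 10^{9}$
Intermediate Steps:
$A = \frac{27355}{42362}$ ($A = \left(-27355\right) \left(- \frac{1}{42362}\right) = \frac{27355}{42362} \approx 0.64574$)
$\left(-35012 + A\right) \left(B{\left(-205,-7 \right)} - 44963\right) = \left(-35012 + \frac{27355}{42362}\right) \left(-205 - 44963\right) = \left(- \frac{1483150989}{42362}\right) \left(-45168\right) = \frac{33495481935576}{21181}$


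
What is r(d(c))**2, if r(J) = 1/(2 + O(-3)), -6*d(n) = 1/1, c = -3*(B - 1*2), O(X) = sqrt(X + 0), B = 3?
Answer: (2 + I*sqrt(3))**(-2) ≈ 0.020408 - 0.14139*I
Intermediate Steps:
O(X) = sqrt(X)
c = -3 (c = -3*(3 - 1*2) = -3*(3 - 2) = -3*1 = -3)
d(n) = -1/6 (d(n) = -1/6/1 = -1/6*1 = -1/6)
r(J) = 1/(2 + I*sqrt(3)) (r(J) = 1/(2 + sqrt(-3)) = 1/(2 + I*sqrt(3)))
r(d(c))**2 = (2/7 - I*sqrt(3)/7)**2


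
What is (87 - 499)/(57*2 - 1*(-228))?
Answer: -206/171 ≈ -1.2047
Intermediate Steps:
(87 - 499)/(57*2 - 1*(-228)) = -412/(114 + 228) = -412/342 = -412*1/342 = -206/171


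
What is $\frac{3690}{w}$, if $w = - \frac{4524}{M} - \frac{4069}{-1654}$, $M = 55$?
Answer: $- \frac{335679300}{7258901} \approx -46.244$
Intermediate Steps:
$w = - \frac{7258901}{90970}$ ($w = - \frac{4524}{55} - \frac{4069}{-1654} = \left(-4524\right) \frac{1}{55} - - \frac{4069}{1654} = - \frac{4524}{55} + \frac{4069}{1654} = - \frac{7258901}{90970} \approx -79.794$)
$\frac{3690}{w} = \frac{3690}{- \frac{7258901}{90970}} = 3690 \left(- \frac{90970}{7258901}\right) = - \frac{335679300}{7258901}$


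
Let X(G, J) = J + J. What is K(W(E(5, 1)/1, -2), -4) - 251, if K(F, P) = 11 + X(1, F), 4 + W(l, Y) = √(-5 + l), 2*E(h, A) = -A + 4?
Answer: -248 + I*√14 ≈ -248.0 + 3.7417*I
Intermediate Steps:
E(h, A) = 2 - A/2 (E(h, A) = (-A + 4)/2 = (4 - A)/2 = 2 - A/2)
X(G, J) = 2*J
W(l, Y) = -4 + √(-5 + l)
K(F, P) = 11 + 2*F
K(W(E(5, 1)/1, -2), -4) - 251 = (11 + 2*(-4 + √(-5 + (2 - ½*1)/1))) - 251 = (11 + 2*(-4 + √(-5 + (2 - ½)*1))) - 251 = (11 + 2*(-4 + √(-5 + (3/2)*1))) - 251 = (11 + 2*(-4 + √(-5 + 3/2))) - 251 = (11 + 2*(-4 + √(-7/2))) - 251 = (11 + 2*(-4 + I*√14/2)) - 251 = (11 + (-8 + I*√14)) - 251 = (3 + I*√14) - 251 = -248 + I*√14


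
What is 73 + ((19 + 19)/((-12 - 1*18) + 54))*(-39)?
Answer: 45/4 ≈ 11.250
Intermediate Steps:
73 + ((19 + 19)/((-12 - 1*18) + 54))*(-39) = 73 + (38/((-12 - 18) + 54))*(-39) = 73 + (38/(-30 + 54))*(-39) = 73 + (38/24)*(-39) = 73 + (38*(1/24))*(-39) = 73 + (19/12)*(-39) = 73 - 247/4 = 45/4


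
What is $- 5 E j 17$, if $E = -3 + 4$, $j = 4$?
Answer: $-340$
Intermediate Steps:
$E = 1$
$- 5 E j 17 = \left(-5\right) 1 \cdot 4 \cdot 17 = \left(-5\right) 4 \cdot 17 = \left(-20\right) 17 = -340$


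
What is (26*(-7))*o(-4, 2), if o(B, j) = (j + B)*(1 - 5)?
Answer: -1456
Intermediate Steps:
o(B, j) = -4*B - 4*j (o(B, j) = (B + j)*(-4) = -4*B - 4*j)
(26*(-7))*o(-4, 2) = (26*(-7))*(-4*(-4) - 4*2) = -182*(16 - 8) = -182*8 = -1456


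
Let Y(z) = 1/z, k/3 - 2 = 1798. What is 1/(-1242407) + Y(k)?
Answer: 1237007/6708997800 ≈ 0.00018438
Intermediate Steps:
k = 5400 (k = 6 + 3*1798 = 6 + 5394 = 5400)
1/(-1242407) + Y(k) = 1/(-1242407) + 1/5400 = -1/1242407 + 1/5400 = 1237007/6708997800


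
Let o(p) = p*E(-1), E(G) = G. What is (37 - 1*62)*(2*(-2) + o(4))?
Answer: 200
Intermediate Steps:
o(p) = -p (o(p) = p*(-1) = -p)
(37 - 1*62)*(2*(-2) + o(4)) = (37 - 1*62)*(2*(-2) - 1*4) = (37 - 62)*(-4 - 4) = -25*(-8) = 200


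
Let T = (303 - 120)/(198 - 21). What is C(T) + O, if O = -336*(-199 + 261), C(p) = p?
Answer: -1229027/59 ≈ -20831.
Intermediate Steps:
T = 61/59 (T = 183/177 = 183*(1/177) = 61/59 ≈ 1.0339)
O = -20832 (O = -336*62 = -20832)
C(T) + O = 61/59 - 20832 = -1229027/59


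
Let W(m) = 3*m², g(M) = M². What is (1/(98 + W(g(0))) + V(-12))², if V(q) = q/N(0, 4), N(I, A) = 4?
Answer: 85849/9604 ≈ 8.9389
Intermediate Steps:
V(q) = q/4
(1/(98 + W(g(0))) + V(-12))² = (1/(98 + 3*(0²)²) + (¼)*(-12))² = (1/(98 + 3*0²) - 3)² = (1/(98 + 3*0) - 3)² = (1/(98 + 0) - 3)² = (1/98 - 3)² = (-293/98)² = 85849/9604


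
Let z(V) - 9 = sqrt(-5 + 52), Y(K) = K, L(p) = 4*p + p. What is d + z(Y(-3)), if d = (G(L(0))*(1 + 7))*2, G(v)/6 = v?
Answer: 9 + sqrt(47) ≈ 15.856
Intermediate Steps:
L(p) = 5*p
G(v) = 6*v
d = 0 (d = ((6*(5*0))*(1 + 7))*2 = ((6*0)*8)*2 = (0*8)*2 = 0*2 = 0)
z(V) = 9 + sqrt(47) (z(V) = 9 + sqrt(-5 + 52) = 9 + sqrt(47))
d + z(Y(-3)) = 0 + (9 + sqrt(47)) = 9 + sqrt(47)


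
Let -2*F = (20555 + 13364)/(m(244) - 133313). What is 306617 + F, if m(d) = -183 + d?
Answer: 81714690887/266504 ≈ 3.0662e+5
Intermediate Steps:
F = 33919/266504 (F = -(20555 + 13364)/(2*((-183 + 244) - 133313)) = -33919/(2*(61 - 133313)) = -33919/(2*(-133252)) = -33919*(-1)/(2*133252) = -½*(-33919/133252) = 33919/266504 ≈ 0.12727)
306617 + F = 306617 + 33919/266504 = 81714690887/266504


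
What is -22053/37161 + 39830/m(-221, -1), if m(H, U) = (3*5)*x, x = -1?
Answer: -32898965/12387 ≈ -2655.9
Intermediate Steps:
m(H, U) = -15 (m(H, U) = (3*5)*(-1) = 15*(-1) = -15)
-22053/37161 + 39830/m(-221, -1) = -22053/37161 + 39830/(-15) = -22053*1/37161 + 39830*(-1/15) = -7351/12387 - 7966/3 = -32898965/12387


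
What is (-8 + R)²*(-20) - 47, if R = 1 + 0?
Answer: -1027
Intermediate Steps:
R = 1
(-8 + R)²*(-20) - 47 = (-8 + 1)²*(-20) - 47 = (-7)²*(-20) - 47 = 49*(-20) - 47 = -980 - 47 = -1027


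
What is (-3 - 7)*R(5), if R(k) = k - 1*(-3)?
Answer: -80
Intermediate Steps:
R(k) = 3 + k (R(k) = k + 3 = 3 + k)
(-3 - 7)*R(5) = (-3 - 7)*(3 + 5) = -10*8 = -80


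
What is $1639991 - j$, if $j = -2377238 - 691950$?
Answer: $4709179$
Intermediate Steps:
$j = -3069188$ ($j = -2377238 - 691950 = -3069188$)
$1639991 - j = 1639991 - -3069188 = 1639991 + 3069188 = 4709179$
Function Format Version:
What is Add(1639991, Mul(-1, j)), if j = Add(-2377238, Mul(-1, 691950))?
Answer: 4709179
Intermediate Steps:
j = -3069188 (j = Add(-2377238, -691950) = -3069188)
Add(1639991, Mul(-1, j)) = Add(1639991, Mul(-1, -3069188)) = Add(1639991, 3069188) = 4709179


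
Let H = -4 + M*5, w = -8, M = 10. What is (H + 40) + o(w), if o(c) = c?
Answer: 78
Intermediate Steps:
H = 46 (H = -4 + 10*5 = -4 + 50 = 46)
(H + 40) + o(w) = (46 + 40) - 8 = 86 - 8 = 78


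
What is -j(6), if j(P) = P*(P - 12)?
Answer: 36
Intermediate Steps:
j(P) = P*(-12 + P)
-j(6) = -6*(-12 + 6) = -6*(-6) = -1*(-36) = 36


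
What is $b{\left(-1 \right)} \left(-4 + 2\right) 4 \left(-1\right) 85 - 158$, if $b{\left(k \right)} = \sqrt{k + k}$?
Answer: $-158 + 680 i \sqrt{2} \approx -158.0 + 961.67 i$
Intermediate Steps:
$b{\left(k \right)} = \sqrt{2} \sqrt{k}$ ($b{\left(k \right)} = \sqrt{2 k} = \sqrt{2} \sqrt{k}$)
$b{\left(-1 \right)} \left(-4 + 2\right) 4 \left(-1\right) 85 - 158 = \sqrt{2} \sqrt{-1} \left(-4 + 2\right) 4 \left(-1\right) 85 - 158 = \sqrt{2} i \left(\left(-2\right) 4\right) \left(-1\right) 85 - 158 = i \sqrt{2} \left(-8\right) \left(-1\right) 85 - 158 = - 8 i \sqrt{2} \left(-1\right) 85 - 158 = 8 i \sqrt{2} \cdot 85 - 158 = 680 i \sqrt{2} - 158 = -158 + 680 i \sqrt{2}$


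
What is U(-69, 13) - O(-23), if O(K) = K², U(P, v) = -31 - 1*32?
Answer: -592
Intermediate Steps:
U(P, v) = -63 (U(P, v) = -31 - 32 = -63)
U(-69, 13) - O(-23) = -63 - 1*(-23)² = -63 - 1*529 = -63 - 529 = -592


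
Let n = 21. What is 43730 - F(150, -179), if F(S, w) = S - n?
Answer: 43601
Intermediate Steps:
F(S, w) = -21 + S (F(S, w) = S - 1*21 = S - 21 = -21 + S)
43730 - F(150, -179) = 43730 - (-21 + 150) = 43730 - 1*129 = 43730 - 129 = 43601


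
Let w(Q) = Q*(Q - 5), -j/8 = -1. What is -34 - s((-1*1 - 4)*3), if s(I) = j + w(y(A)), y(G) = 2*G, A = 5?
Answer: -92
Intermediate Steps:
j = 8 (j = -8*(-1) = 8)
w(Q) = Q*(-5 + Q)
s(I) = 58 (s(I) = 8 + (2*5)*(-5 + 2*5) = 8 + 10*(-5 + 10) = 8 + 10*5 = 8 + 50 = 58)
-34 - s((-1*1 - 4)*3) = -34 - 1*58 = -34 - 58 = -92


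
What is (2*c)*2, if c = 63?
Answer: 252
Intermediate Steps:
(2*c)*2 = (2*63)*2 = 126*2 = 252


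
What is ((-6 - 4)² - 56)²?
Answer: 1936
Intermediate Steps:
((-6 - 4)² - 56)² = ((-10)² - 56)² = (100 - 56)² = 44² = 1936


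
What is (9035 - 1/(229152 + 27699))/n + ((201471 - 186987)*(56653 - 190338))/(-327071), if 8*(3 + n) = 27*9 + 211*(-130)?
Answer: 13527017544462102628/2285955658698831 ≈ 5917.4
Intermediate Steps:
n = -27211/8 (n = -3 + (27*9 + 211*(-130))/8 = -3 + (243 - 27430)/8 = -3 + (1/8)*(-27187) = -3 - 27187/8 = -27211/8 ≈ -3401.4)
(9035 - 1/(229152 + 27699))/n + ((201471 - 186987)*(56653 - 190338))/(-327071) = (9035 - 1/(229152 + 27699))/(-27211/8) + ((201471 - 186987)*(56653 - 190338))/(-327071) = (9035 - 1/256851)*(-8/27211) + (14484*(-133685))*(-1/327071) = (9035 - 1*1/256851)*(-8/27211) - 1936293540*(-1/327071) = (9035 - 1/256851)*(-8/27211) + 1936293540/327071 = (2320648784/256851)*(-8/27211) + 1936293540/327071 = -18565190272/6989172561 + 1936293540/327071 = 13527017544462102628/2285955658698831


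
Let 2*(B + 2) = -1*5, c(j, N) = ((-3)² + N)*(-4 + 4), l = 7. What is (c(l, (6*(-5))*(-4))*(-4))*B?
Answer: 0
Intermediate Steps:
c(j, N) = 0 (c(j, N) = (9 + N)*0 = 0)
B = -9/2 (B = -2 + (-1*5)/2 = -2 + (½)*(-5) = -2 - 5/2 = -9/2 ≈ -4.5000)
(c(l, (6*(-5))*(-4))*(-4))*B = (0*(-4))*(-9/2) = 0*(-9/2) = 0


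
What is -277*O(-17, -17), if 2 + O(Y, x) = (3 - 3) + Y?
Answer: 5263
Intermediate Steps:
O(Y, x) = -2 + Y (O(Y, x) = -2 + ((3 - 3) + Y) = -2 + (0 + Y) = -2 + Y)
-277*O(-17, -17) = -277*(-2 - 17) = -277*(-19) = 5263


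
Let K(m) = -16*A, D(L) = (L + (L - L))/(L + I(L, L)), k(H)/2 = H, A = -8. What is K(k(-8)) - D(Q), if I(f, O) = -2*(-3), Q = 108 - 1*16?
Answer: 6226/49 ≈ 127.06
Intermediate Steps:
Q = 92 (Q = 108 - 16 = 92)
I(f, O) = 6
k(H) = 2*H
D(L) = L/(6 + L) (D(L) = (L + (L - L))/(L + 6) = (L + 0)/(6 + L) = L/(6 + L))
K(m) = 128 (K(m) = -16*(-8) = 128)
K(k(-8)) - D(Q) = 128 - 92/(6 + 92) = 128 - 92/98 = 128 - 1*46/49 = 128 - 46/49 = 6226/49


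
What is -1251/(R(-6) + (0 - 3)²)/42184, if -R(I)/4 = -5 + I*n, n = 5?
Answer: -1251/6285416 ≈ -0.00019903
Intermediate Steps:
R(I) = 20 - 20*I (R(I) = -4*(-5 + I*5) = -4*(-5 + 5*I) = 20 - 20*I)
-1251/(R(-6) + (0 - 3)²)/42184 = -1251/((20 - 20*(-6)) + (0 - 3)²)/42184 = -1251/((20 + 120) + (-3)²)*(1/42184) = -1251/(140 + 9)*(1/42184) = -1251/149*(1/42184) = -1251*1/149*(1/42184) = -1251/149*1/42184 = -1251/6285416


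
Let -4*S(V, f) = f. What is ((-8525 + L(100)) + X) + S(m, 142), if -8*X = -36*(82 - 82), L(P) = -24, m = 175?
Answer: -17169/2 ≈ -8584.5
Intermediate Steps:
X = 0 (X = -(-9)*(82 - 82)/2 = -(-9)*0/2 = -⅛*0 = 0)
S(V, f) = -f/4
((-8525 + L(100)) + X) + S(m, 142) = ((-8525 - 24) + 0) - ¼*142 = (-8549 + 0) - 71/2 = -8549 - 71/2 = -17169/2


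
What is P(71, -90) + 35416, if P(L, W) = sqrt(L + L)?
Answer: 35416 + sqrt(142) ≈ 35428.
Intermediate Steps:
P(L, W) = sqrt(2)*sqrt(L) (P(L, W) = sqrt(2*L) = sqrt(2)*sqrt(L))
P(71, -90) + 35416 = sqrt(2)*sqrt(71) + 35416 = sqrt(142) + 35416 = 35416 + sqrt(142)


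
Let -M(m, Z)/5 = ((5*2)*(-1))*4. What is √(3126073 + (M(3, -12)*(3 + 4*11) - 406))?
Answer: √3135067 ≈ 1770.6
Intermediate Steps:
M(m, Z) = 200 (M(m, Z) = -5*(5*2)*(-1)*4 = -5*10*(-1)*4 = -(-50)*4 = -5*(-40) = 200)
√(3126073 + (M(3, -12)*(3 + 4*11) - 406)) = √(3126073 + (200*(3 + 4*11) - 406)) = √(3126073 + (200*(3 + 44) - 406)) = √(3126073 + (200*47 - 406)) = √(3126073 + (9400 - 406)) = √(3126073 + 8994) = √3135067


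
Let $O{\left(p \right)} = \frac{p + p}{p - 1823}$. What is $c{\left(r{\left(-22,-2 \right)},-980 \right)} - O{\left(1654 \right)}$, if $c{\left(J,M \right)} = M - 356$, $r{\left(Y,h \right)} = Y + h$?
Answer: $- \frac{222476}{169} \approx -1316.4$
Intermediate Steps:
$c{\left(J,M \right)} = -356 + M$ ($c{\left(J,M \right)} = M - 356 = -356 + M$)
$O{\left(p \right)} = \frac{2 p}{-1823 + p}$
$c{\left(r{\left(-22,-2 \right)},-980 \right)} - O{\left(1654 \right)} = \left(-356 - 980\right) - 2 \cdot 1654 \frac{1}{-1823 + 1654} = -1336 - 2 \cdot 1654 \frac{1}{-169} = -1336 - 2 \cdot 1654 \left(- \frac{1}{169}\right) = -1336 - - \frac{3308}{169} = -1336 + \frac{3308}{169} = - \frac{222476}{169}$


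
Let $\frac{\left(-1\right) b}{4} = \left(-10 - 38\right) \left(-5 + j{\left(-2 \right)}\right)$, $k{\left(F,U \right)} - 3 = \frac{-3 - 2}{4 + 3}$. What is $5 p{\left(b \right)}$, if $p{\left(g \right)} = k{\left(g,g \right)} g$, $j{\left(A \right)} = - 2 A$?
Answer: $- \frac{15360}{7} \approx -2194.3$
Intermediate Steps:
$k{\left(F,U \right)} = \frac{16}{7}$ ($k{\left(F,U \right)} = 3 + \frac{-3 - 2}{4 + 3} = 3 - \frac{5}{7} = \frac{16}{7}$)
$b = -192$ ($b = - 4 \left(-10 - 38\right) \left(-5 - -4\right) = - 4 \left(- 48 \left(-5 + 4\right)\right) = - 4 \left(\left(-48\right) \left(-1\right)\right) = \left(-4\right) 48 = -192$)
$p{\left(g \right)} = \frac{16 g}{7}$
$5 p{\left(b \right)} = 5 \cdot \frac{16}{7} \left(-192\right) = 5 \left(- \frac{3072}{7}\right) = - \frac{15360}{7}$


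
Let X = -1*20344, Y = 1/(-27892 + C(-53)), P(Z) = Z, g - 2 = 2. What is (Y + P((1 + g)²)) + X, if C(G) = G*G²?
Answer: -3591769312/176769 ≈ -20319.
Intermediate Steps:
C(G) = G³
g = 4 (g = 2 + 2 = 4)
Y = -1/176769 (Y = 1/(-27892 + (-53)³) = 1/(-27892 - 148877) = 1/(-176769) = -1/176769 ≈ -5.6571e-6)
X = -20344
(Y + P((1 + g)²)) + X = (-1/176769 + (1 + 4)²) - 20344 = (-1/176769 + 5²) - 20344 = (-1/176769 + 25) - 20344 = 4419224/176769 - 20344 = -3591769312/176769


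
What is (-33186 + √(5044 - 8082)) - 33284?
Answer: -66470 + 7*I*√62 ≈ -66470.0 + 55.118*I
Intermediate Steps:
(-33186 + √(5044 - 8082)) - 33284 = (-33186 + √(-3038)) - 33284 = (-33186 + 7*I*√62) - 33284 = -66470 + 7*I*√62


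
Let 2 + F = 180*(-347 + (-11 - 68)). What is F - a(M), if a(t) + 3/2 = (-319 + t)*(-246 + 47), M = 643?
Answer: -24409/2 ≈ -12205.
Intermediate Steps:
a(t) = 126959/2 - 199*t (a(t) = -3/2 + (-319 + t)*(-246 + 47) = -3/2 + (-319 + t)*(-199) = -3/2 + (63481 - 199*t) = 126959/2 - 199*t)
F = -76682 (F = -2 + 180*(-347 + (-11 - 68)) = -2 + 180*(-347 - 79) = -2 + 180*(-426) = -2 - 76680 = -76682)
F - a(M) = -76682 - (126959/2 - 199*643) = -76682 - (126959/2 - 127957) = -76682 - 1*(-128955/2) = -76682 + 128955/2 = -24409/2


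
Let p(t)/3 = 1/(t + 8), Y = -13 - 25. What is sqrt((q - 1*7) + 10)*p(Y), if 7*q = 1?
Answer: -sqrt(154)/70 ≈ -0.17728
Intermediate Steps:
q = 1/7 (q = (1/7)*1 = 1/7 ≈ 0.14286)
Y = -38
p(t) = 3/(8 + t) (p(t) = 3/(t + 8) = 3/(8 + t))
sqrt((q - 1*7) + 10)*p(Y) = sqrt((1/7 - 1*7) + 10)*(3/(8 - 38)) = sqrt((1/7 - 7) + 10)*(3/(-30)) = sqrt(-48/7 + 10)*(3*(-1/30)) = sqrt(22/7)*(-1/10) = (sqrt(154)/7)*(-1/10) = -sqrt(154)/70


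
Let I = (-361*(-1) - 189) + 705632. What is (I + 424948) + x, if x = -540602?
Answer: 590150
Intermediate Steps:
I = 705804 (I = (361 - 189) + 705632 = 172 + 705632 = 705804)
(I + 424948) + x = (705804 + 424948) - 540602 = 1130752 - 540602 = 590150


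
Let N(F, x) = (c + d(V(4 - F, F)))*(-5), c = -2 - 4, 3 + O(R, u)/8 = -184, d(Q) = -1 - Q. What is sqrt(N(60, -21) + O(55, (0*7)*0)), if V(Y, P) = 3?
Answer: I*sqrt(1446) ≈ 38.026*I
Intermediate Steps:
O(R, u) = -1496 (O(R, u) = -24 + 8*(-184) = -24 - 1472 = -1496)
c = -6
N(F, x) = 50 (N(F, x) = (-6 + (-1 - 1*3))*(-5) = (-6 + (-1 - 3))*(-5) = (-6 - 4)*(-5) = -10*(-5) = 50)
sqrt(N(60, -21) + O(55, (0*7)*0)) = sqrt(50 - 1496) = sqrt(-1446) = I*sqrt(1446)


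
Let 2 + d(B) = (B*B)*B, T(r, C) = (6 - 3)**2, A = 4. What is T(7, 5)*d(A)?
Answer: 558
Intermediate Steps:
T(r, C) = 9 (T(r, C) = 3**2 = 9)
d(B) = -2 + B**3 (d(B) = -2 + (B*B)*B = -2 + B**2*B = -2 + B**3)
T(7, 5)*d(A) = 9*(-2 + 4**3) = 9*(-2 + 64) = 9*62 = 558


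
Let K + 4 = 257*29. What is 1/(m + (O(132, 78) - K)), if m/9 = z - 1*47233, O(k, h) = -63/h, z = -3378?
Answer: -26/12036669 ≈ -2.1601e-6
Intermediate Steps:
K = 7449 (K = -4 + 257*29 = -4 + 7453 = 7449)
m = -455499 (m = 9*(-3378 - 1*47233) = 9*(-3378 - 47233) = 9*(-50611) = -455499)
1/(m + (O(132, 78) - K)) = 1/(-455499 + (-63/78 - 1*7449)) = 1/(-455499 + (-63*1/78 - 7449)) = 1/(-455499 + (-21/26 - 7449)) = 1/(-455499 - 193695/26) = 1/(-12036669/26) = -26/12036669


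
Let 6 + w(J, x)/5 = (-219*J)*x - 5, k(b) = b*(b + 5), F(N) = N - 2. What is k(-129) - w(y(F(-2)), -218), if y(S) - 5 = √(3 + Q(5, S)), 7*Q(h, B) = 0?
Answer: -1177499 - 238710*√3 ≈ -1.5910e+6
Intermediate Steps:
F(N) = -2 + N
k(b) = b*(5 + b)
Q(h, B) = 0 (Q(h, B) = (⅐)*0 = 0)
y(S) = 5 + √3 (y(S) = 5 + √(3 + 0) = 5 + √3)
w(J, x) = -55 - 1095*J*x (w(J, x) = -30 + 5*((-219*J)*x - 5) = -30 + 5*(-219*J*x - 5) = -30 + 5*(-5 - 219*J*x) = -30 + (-25 - 1095*J*x) = -55 - 1095*J*x)
k(-129) - w(y(F(-2)), -218) = -129*(5 - 129) - (-55 - 1095*(5 + √3)*(-218)) = -129*(-124) - (-55 + (1193550 + 238710*√3)) = 15996 - (1193495 + 238710*√3) = 15996 + (-1193495 - 238710*√3) = -1177499 - 238710*√3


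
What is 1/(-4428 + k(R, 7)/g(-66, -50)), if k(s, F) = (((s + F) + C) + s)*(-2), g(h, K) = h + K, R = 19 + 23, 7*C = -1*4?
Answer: -406/1797135 ≈ -0.00022592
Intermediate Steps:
C = -4/7 (C = (-1*4)/7 = (⅐)*(-4) = -4/7 ≈ -0.57143)
R = 42
g(h, K) = K + h
k(s, F) = 8/7 - 4*s - 2*F (k(s, F) = (((s + F) - 4/7) + s)*(-2) = (((F + s) - 4/7) + s)*(-2) = ((-4/7 + F + s) + s)*(-2) = (-4/7 + F + 2*s)*(-2) = 8/7 - 4*s - 2*F)
1/(-4428 + k(R, 7)/g(-66, -50)) = 1/(-4428 + (8/7 - 4*42 - 2*7)/(-50 - 66)) = 1/(-4428 + (8/7 - 168 - 14)/(-116)) = 1/(-4428 - 1266/7*(-1/116)) = 1/(-4428 + 633/406) = 1/(-1797135/406) = -406/1797135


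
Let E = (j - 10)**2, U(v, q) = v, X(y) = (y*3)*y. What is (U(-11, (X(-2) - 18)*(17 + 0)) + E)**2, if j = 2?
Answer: 2809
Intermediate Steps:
X(y) = 3*y**2 (X(y) = (3*y)*y = 3*y**2)
E = 64 (E = (2 - 10)**2 = (-8)**2 = 64)
(U(-11, (X(-2) - 18)*(17 + 0)) + E)**2 = (-11 + 64)**2 = 53**2 = 2809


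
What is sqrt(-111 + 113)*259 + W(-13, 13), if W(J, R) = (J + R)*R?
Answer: 259*sqrt(2) ≈ 366.28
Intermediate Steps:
W(J, R) = R*(J + R)
sqrt(-111 + 113)*259 + W(-13, 13) = sqrt(-111 + 113)*259 + 13*(-13 + 13) = sqrt(2)*259 + 13*0 = 259*sqrt(2) + 0 = 259*sqrt(2)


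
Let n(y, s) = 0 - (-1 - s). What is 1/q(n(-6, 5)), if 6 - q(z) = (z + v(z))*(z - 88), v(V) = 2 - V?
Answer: 1/170 ≈ 0.0058824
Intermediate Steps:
n(y, s) = 1 + s (n(y, s) = 0 + (1 + s) = 1 + s)
q(z) = 182 - 2*z (q(z) = 6 - (z + (2 - z))*(z - 88) = 6 - 2*(-88 + z) = 6 - (-176 + 2*z) = 6 + (176 - 2*z) = 182 - 2*z)
1/q(n(-6, 5)) = 1/(182 - 2*(1 + 5)) = 1/(182 - 2*6) = 1/(182 - 12) = 1/170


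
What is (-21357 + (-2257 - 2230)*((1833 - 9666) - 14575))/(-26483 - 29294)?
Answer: -100523339/55777 ≈ -1802.2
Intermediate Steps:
(-21357 + (-2257 - 2230)*((1833 - 9666) - 14575))/(-26483 - 29294) = (-21357 - 4487*(-7833 - 14575))/(-55777) = (-21357 - 4487*(-22408))*(-1/55777) = (-21357 + 100544696)*(-1/55777) = 100523339*(-1/55777) = -100523339/55777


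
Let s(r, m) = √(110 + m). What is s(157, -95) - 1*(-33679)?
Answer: 33679 + √15 ≈ 33683.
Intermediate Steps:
s(157, -95) - 1*(-33679) = √(110 - 95) - 1*(-33679) = √15 + 33679 = 33679 + √15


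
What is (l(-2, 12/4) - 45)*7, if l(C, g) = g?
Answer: -294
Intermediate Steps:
(l(-2, 12/4) - 45)*7 = (12/4 - 45)*7 = (12*(¼) - 45)*7 = (3 - 45)*7 = -42*7 = -294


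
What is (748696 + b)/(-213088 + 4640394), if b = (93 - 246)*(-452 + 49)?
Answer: 62335/340562 ≈ 0.18304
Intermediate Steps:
b = 61659 (b = -153*(-403) = 61659)
(748696 + b)/(-213088 + 4640394) = (748696 + 61659)/(-213088 + 4640394) = 810355/4427306 = 810355*(1/4427306) = 62335/340562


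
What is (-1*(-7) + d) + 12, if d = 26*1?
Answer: 45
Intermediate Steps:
d = 26
(-1*(-7) + d) + 12 = (-1*(-7) + 26) + 12 = (7 + 26) + 12 = 33 + 12 = 45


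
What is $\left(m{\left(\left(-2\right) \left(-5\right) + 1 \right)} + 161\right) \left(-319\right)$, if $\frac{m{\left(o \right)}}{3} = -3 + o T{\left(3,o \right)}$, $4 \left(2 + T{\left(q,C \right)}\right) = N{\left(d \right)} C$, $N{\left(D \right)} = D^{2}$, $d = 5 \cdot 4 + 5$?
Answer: $- \frac{72482861}{4} \approx -1.8121 \cdot 10^{7}$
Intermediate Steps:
$d = 25$ ($d = 20 + 5 = 25$)
$T{\left(q,C \right)} = -2 + \frac{625 C}{4}$ ($T{\left(q,C \right)} = -2 + \frac{25^{2} C}{4} = -2 + \frac{625 C}{4}$)
$m{\left(o \right)} = -9 + 3 o \left(-2 + \frac{625 o}{4}\right)$ ($m{\left(o \right)} = 3 \left(-3 + o \left(-2 + \frac{625 o}{4}\right)\right) = -9 + 3 o \left(-2 + \frac{625 o}{4}\right)$)
$\left(m{\left(\left(-2\right) \left(-5\right) + 1 \right)} + 161\right) \left(-319\right) = \left(\left(-9 + \frac{3 \left(\left(-2\right) \left(-5\right) + 1\right) \left(-8 + 625 \left(\left(-2\right) \left(-5\right) + 1\right)\right)}{4}\right) + 161\right) \left(-319\right) = \left(\left(-9 + \frac{3 \left(10 + 1\right) \left(-8 + 625 \left(10 + 1\right)\right)}{4}\right) + 161\right) \left(-319\right) = \left(\left(-9 + \frac{3}{4} \cdot 11 \left(-8 + 625 \cdot 11\right)\right) + 161\right) \left(-319\right) = \left(\left(-9 + \frac{3}{4} \cdot 11 \left(-8 + 6875\right)\right) + 161\right) \left(-319\right) = \left(\left(-9 + \frac{3}{4} \cdot 11 \cdot 6867\right) + 161\right) \left(-319\right) = \left(\left(-9 + \frac{226611}{4}\right) + 161\right) \left(-319\right) = \left(\frac{226575}{4} + 161\right) \left(-319\right) = \frac{227219}{4} \left(-319\right) = - \frac{72482861}{4}$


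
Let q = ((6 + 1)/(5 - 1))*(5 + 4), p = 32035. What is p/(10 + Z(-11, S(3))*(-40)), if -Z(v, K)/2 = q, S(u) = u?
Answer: 6407/254 ≈ 25.224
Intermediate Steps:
q = 63/4 (q = (7/4)*9 = 63/4 ≈ 15.750)
Z(v, K) = -63/2 (Z(v, K) = -2*63/4 = -63/2)
p/(10 + Z(-11, S(3))*(-40)) = 32035/(10 - 63/2*(-40)) = 32035/(10 + 1260) = 32035/1270 = 32035*(1/1270) = 6407/254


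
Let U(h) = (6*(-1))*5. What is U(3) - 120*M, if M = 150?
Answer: -18030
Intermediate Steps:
U(h) = -30 (U(h) = -6*5 = -30)
U(3) - 120*M = -30 - 120*150 = -30 - 18000 = -18030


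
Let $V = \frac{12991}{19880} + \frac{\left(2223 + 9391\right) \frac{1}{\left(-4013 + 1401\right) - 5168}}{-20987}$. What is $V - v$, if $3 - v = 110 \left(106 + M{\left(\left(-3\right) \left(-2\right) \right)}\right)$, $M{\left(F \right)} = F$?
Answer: $\frac{1999145153636109}{162299186840} \approx 12318.0$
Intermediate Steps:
$V = \frac{106069327829}{162299186840}$ ($V = 12991 \cdot \frac{1}{19880} + \frac{11614}{-2612 - 5168} \left(- \frac{1}{20987}\right) = \frac{12991}{19880} + \frac{11614}{-7780} \left(- \frac{1}{20987}\right) = \frac{12991}{19880} + 11614 \left(- \frac{1}{7780}\right) \left(- \frac{1}{20987}\right) = \frac{12991}{19880} - - \frac{5807}{81639430} = \frac{12991}{19880} + \frac{5807}{81639430} = \frac{106069327829}{162299186840} \approx 0.65354$)
$v = -12317$ ($v = 3 - 110 \left(106 - -6\right) = 3 - 110 \left(106 + 6\right) = 3 - 110 \cdot 112 = 3 - 12320 = -12317$)
$V - v = \frac{106069327829}{162299186840} - -12317 = \frac{106069327829}{162299186840} + 12317 = \frac{1999145153636109}{162299186840}$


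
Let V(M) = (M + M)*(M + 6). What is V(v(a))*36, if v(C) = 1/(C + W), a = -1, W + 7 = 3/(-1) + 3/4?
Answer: -69696/1681 ≈ -41.461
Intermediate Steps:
W = -37/4 (W = -7 + (3/(-1) + 3/4) = -7 + (3*(-1) + 3*(1/4)) = -7 + (-3 + 3/4) = -7 - 9/4 = -37/4 ≈ -9.2500)
v(C) = 1/(-37/4 + C) (v(C) = 1/(C - 37/4) = 1/(-37/4 + C))
V(M) = 2*M*(6 + M) (V(M) = (2*M)*(6 + M) = 2*M*(6 + M))
V(v(a))*36 = (2*(4/(-37 + 4*(-1)))*(6 + 4/(-37 + 4*(-1))))*36 = (2*(4/(-37 - 4))*(6 + 4/(-37 - 4)))*36 = (2*(4/(-41))*(6 + 4/(-41)))*36 = (2*(4*(-1/41))*(6 + 4*(-1/41)))*36 = (2*(-4/41)*(6 - 4/41))*36 = (2*(-4/41)*(242/41))*36 = -1936/1681*36 = -69696/1681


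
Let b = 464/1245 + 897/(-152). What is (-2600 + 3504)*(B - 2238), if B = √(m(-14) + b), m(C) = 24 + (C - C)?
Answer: -2023152 + 226*√165373193130/23655 ≈ -2.0193e+6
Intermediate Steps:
m(C) = 24 (m(C) = 24 + 0 = 24)
b = -1046237/189240 (b = 464*(1/1245) + 897*(-1/152) = 464/1245 - 897/152 = -1046237/189240 ≈ -5.5286)
B = √165373193130/94620 (B = √(24 - 1046237/189240) = √(3495523/189240) = √165373193130/94620 ≈ 4.2978)
(-2600 + 3504)*(B - 2238) = (-2600 + 3504)*(√165373193130/94620 - 2238) = 904*(-2238 + √165373193130/94620) = -2023152 + 226*√165373193130/23655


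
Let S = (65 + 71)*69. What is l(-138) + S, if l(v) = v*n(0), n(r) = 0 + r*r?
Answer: 9384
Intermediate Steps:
n(r) = r**2 (n(r) = 0 + r**2 = r**2)
l(v) = 0 (l(v) = v*0**2 = v*0 = 0)
S = 9384 (S = 136*69 = 9384)
l(-138) + S = 0 + 9384 = 9384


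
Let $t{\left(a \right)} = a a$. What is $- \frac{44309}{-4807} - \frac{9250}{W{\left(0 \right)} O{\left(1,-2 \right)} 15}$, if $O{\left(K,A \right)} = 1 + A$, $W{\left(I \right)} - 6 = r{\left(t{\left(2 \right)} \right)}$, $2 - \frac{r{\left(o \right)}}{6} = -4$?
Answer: $\frac{7237942}{302841} \approx 23.9$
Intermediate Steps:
$t{\left(a \right)} = a^{2}$
$r{\left(o \right)} = 36$ ($r{\left(o \right)} = 12 - -24 = 12 + 24 = 36$)
$W{\left(I \right)} = 42$ ($W{\left(I \right)} = 6 + 36 = 42$)
$- \frac{44309}{-4807} - \frac{9250}{W{\left(0 \right)} O{\left(1,-2 \right)} 15} = - \frac{44309}{-4807} - \frac{9250}{42 \left(1 - 2\right) 15} = \left(-44309\right) \left(- \frac{1}{4807}\right) - \frac{9250}{42 \left(-1\right) 15} = \frac{44309}{4807} - \frac{9250}{\left(-42\right) 15} = \frac{44309}{4807} - \frac{9250}{-630} = \frac{44309}{4807} - - \frac{925}{63} = \frac{44309}{4807} + \frac{925}{63} = \frac{7237942}{302841}$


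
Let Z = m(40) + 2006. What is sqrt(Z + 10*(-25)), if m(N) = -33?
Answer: sqrt(1723) ≈ 41.509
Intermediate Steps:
Z = 1973 (Z = -33 + 2006 = 1973)
sqrt(Z + 10*(-25)) = sqrt(1973 + 10*(-25)) = sqrt(1973 - 250) = sqrt(1723)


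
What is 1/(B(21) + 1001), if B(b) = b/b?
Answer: 1/1002 ≈ 0.00099800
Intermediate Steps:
B(b) = 1
1/(B(21) + 1001) = 1/(1 + 1001) = 1/1002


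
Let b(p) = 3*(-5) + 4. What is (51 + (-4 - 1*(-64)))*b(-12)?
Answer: -1221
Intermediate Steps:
b(p) = -11 (b(p) = -15 + 4 = -11)
(51 + (-4 - 1*(-64)))*b(-12) = (51 + (-4 - 1*(-64)))*(-11) = (51 + (-4 + 64))*(-11) = (51 + 60)*(-11) = 111*(-11) = -1221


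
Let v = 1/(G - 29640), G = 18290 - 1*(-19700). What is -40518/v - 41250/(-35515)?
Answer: -2403124597650/7103 ≈ -3.3833e+8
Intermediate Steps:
G = 37990 (G = 18290 + 19700 = 37990)
v = 1/8350 (v = 1/(37990 - 29640) = 1/8350 ≈ 0.00011976)
-40518/v - 41250/(-35515) = -40518/1/8350 - 41250/(-35515) = -40518*8350 - 41250*(-1/35515) = -338325300 + 8250/7103 = -2403124597650/7103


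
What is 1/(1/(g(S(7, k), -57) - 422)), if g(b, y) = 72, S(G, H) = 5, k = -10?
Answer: -350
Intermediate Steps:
1/(1/(g(S(7, k), -57) - 422)) = 1/(1/(72 - 422)) = 1/(1/(-350)) = 1/(-1/350) = -350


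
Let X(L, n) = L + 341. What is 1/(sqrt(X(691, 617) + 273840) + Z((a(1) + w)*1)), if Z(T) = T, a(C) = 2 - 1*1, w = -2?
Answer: 1/274871 + 2*sqrt(68718)/274871 ≈ 0.0019110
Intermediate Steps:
a(C) = 1 (a(C) = 2 - 1 = 1)
X(L, n) = 341 + L
1/(sqrt(X(691, 617) + 273840) + Z((a(1) + w)*1)) = 1/(sqrt((341 + 691) + 273840) + (1 - 2)*1) = 1/(sqrt(1032 + 273840) - 1*1) = 1/(sqrt(274872) - 1) = 1/(2*sqrt(68718) - 1) = 1/(-1 + 2*sqrt(68718))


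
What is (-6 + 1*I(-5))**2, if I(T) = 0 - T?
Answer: 1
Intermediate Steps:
I(T) = -T
(-6 + 1*I(-5))**2 = (-6 + 1*(-1*(-5)))**2 = (-6 + 1*5)**2 = (-6 + 5)**2 = (-1)**2 = 1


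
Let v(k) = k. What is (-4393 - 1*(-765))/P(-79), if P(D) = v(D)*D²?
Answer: 3628/493039 ≈ 0.0073584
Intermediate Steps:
P(D) = D³ (P(D) = D*D² = D³)
(-4393 - 1*(-765))/P(-79) = (-4393 - 1*(-765))/((-79)³) = (-4393 + 765)/(-493039) = -3628*(-1/493039) = 3628/493039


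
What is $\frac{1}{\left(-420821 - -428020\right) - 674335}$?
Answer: $- \frac{1}{667136} \approx -1.4989 \cdot 10^{-6}$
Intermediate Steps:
$\frac{1}{\left(-420821 - -428020\right) - 674335} = \frac{1}{\left(-420821 + 428020\right) - 674335} = \frac{1}{7199 - 674335} = \frac{1}{-667136} = - \frac{1}{667136}$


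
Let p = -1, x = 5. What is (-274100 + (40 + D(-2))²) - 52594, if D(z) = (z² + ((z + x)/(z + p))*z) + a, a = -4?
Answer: -324930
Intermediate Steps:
D(z) = -4 + z² + z*(5 + z)/(-1 + z) (D(z) = (z² + ((z + 5)/(z - 1))*z) - 4 = (z² + ((5 + z)/(-1 + z))*z) - 4 = (z² + z*(5 + z)/(-1 + z)) - 4 = -4 + z² + z*(5 + z)/(-1 + z))
(-274100 + (40 + D(-2))²) - 52594 = (-274100 + (40 + (4 - 2 + (-2)³)/(-1 - 2))²) - 52594 = (-274100 + (40 + (4 - 2 - 8)/(-3))²) - 52594 = (-274100 + (40 - ⅓*(-6))²) - 52594 = (-274100 + (40 + 2)²) - 52594 = (-274100 + 42²) - 52594 = (-274100 + 1764) - 52594 = -272336 - 52594 = -324930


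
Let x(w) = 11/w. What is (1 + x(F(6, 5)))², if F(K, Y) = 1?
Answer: 144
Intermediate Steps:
(1 + x(F(6, 5)))² = (1 + 11/1)² = (1 + 11*1)² = (1 + 11)² = 12² = 144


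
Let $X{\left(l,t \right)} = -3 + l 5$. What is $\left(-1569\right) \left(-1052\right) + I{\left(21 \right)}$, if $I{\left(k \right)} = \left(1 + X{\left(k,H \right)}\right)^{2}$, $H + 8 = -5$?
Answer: $1661197$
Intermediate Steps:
$H = -13$ ($H = -8 - 5 = -13$)
$X{\left(l,t \right)} = -3 + 5 l$
$I{\left(k \right)} = \left(-2 + 5 k\right)^{2}$ ($I{\left(k \right)} = \left(1 + \left(-3 + 5 k\right)\right)^{2} = \left(-2 + 5 k\right)^{2}$)
$\left(-1569\right) \left(-1052\right) + I{\left(21 \right)} = \left(-1569\right) \left(-1052\right) + \left(-2 + 5 \cdot 21\right)^{2} = 1650588 + \left(-2 + 105\right)^{2} = 1650588 + 103^{2} = 1650588 + 10609 = 1661197$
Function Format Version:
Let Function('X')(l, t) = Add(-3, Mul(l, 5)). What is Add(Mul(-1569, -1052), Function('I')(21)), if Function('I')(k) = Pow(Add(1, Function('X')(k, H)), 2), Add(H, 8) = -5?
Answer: 1661197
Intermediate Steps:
H = -13 (H = Add(-8, -5) = -13)
Function('X')(l, t) = Add(-3, Mul(5, l))
Function('I')(k) = Pow(Add(-2, Mul(5, k)), 2) (Function('I')(k) = Pow(Add(1, Add(-3, Mul(5, k))), 2) = Pow(Add(-2, Mul(5, k)), 2))
Add(Mul(-1569, -1052), Function('I')(21)) = Add(Mul(-1569, -1052), Pow(Add(-2, Mul(5, 21)), 2)) = Add(1650588, Pow(Add(-2, 105), 2)) = Add(1650588, Pow(103, 2)) = Add(1650588, 10609) = 1661197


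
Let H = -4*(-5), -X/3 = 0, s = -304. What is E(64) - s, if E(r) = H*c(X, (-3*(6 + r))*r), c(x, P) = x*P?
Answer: 304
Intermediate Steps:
X = 0 (X = -3*0 = 0)
c(x, P) = P*x
H = 20
E(r) = 0 (E(r) = 20*(((-3*(6 + r))*r)*0) = 20*(((-18 - 3*r)*r)*0) = 20*((r*(-18 - 3*r))*0) = 20*0 = 0)
E(64) - s = 0 - 1*(-304) = 0 + 304 = 304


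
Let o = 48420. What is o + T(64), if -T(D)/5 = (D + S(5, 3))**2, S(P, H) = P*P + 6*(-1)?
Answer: 13975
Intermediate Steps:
S(P, H) = -6 + P**2 (S(P, H) = P**2 - 6 = -6 + P**2)
T(D) = -5*(19 + D)**2 (T(D) = -5*(D + (-6 + 5**2))**2 = -5*(D + (-6 + 25))**2 = -5*(D + 19)**2 = -5*(19 + D)**2)
o + T(64) = 48420 - 5*(19 + 64)**2 = 48420 - 5*83**2 = 48420 - 5*6889 = 48420 - 34445 = 13975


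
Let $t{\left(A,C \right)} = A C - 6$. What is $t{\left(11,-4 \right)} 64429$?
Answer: $-3221450$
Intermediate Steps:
$t{\left(A,C \right)} = -6 + A C$
$t{\left(11,-4 \right)} 64429 = \left(-6 + 11 \left(-4\right)\right) 64429 = \left(-6 - 44\right) 64429 = \left(-50\right) 64429 = -3221450$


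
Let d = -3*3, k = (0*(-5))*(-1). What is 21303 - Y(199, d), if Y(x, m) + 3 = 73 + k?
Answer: 21233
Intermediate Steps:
k = 0 (k = 0*(-1) = 0)
d = -9
Y(x, m) = 70 (Y(x, m) = -3 + (73 + 0) = -3 + 73 = 70)
21303 - Y(199, d) = 21303 - 1*70 = 21303 - 70 = 21233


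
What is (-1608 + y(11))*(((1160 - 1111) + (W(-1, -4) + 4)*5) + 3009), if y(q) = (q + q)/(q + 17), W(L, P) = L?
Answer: -9877939/2 ≈ -4.9390e+6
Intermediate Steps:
y(q) = 2*q/(17 + q) (y(q) = (2*q)/(17 + q) = 2*q/(17 + q))
(-1608 + y(11))*(((1160 - 1111) + (W(-1, -4) + 4)*5) + 3009) = (-1608 + 2*11/(17 + 11))*(((1160 - 1111) + (-1 + 4)*5) + 3009) = (-1608 + 2*11/28)*((49 + 3*5) + 3009) = (-1608 + 2*11*(1/28))*((49 + 15) + 3009) = (-1608 + 11/14)*(64 + 3009) = -22501/14*3073 = -9877939/2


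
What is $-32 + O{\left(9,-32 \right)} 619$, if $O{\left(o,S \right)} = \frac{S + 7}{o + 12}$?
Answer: $- \frac{16147}{21} \approx -768.9$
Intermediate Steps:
$O{\left(o,S \right)} = \frac{7 + S}{12 + o}$
$-32 + O{\left(9,-32 \right)} 619 = -32 + \frac{7 - 32}{12 + 9} \cdot 619 = -32 + \frac{1}{21} \left(-25\right) 619 = -32 - \frac{15475}{21} = - \frac{16147}{21}$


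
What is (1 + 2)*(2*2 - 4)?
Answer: 0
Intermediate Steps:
(1 + 2)*(2*2 - 4) = 3*(4 - 4) = 3*0 = 0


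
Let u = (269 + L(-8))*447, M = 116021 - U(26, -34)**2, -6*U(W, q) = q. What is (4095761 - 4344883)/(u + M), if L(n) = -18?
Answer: -2242098/2053673 ≈ -1.0918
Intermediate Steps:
U(W, q) = -q/6
M = 1043900/9 (M = 116021 - (-1/6*(-34))**2 = 116021 - (17/3)**2 = 116021 - 1*289/9 = 116021 - 289/9 = 1043900/9 ≈ 1.1599e+5)
u = 112197 (u = (269 - 18)*447 = 251*447 = 112197)
(4095761 - 4344883)/(u + M) = (4095761 - 4344883)/(112197 + 1043900/9) = -249122/2053673/9 = -249122*9/2053673 = -2242098/2053673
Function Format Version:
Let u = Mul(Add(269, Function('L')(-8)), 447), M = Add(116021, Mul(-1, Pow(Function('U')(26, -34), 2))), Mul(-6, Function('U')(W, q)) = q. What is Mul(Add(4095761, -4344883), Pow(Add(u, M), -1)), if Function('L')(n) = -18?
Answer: Rational(-2242098, 2053673) ≈ -1.0918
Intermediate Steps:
Function('U')(W, q) = Mul(Rational(-1, 6), q)
M = Rational(1043900, 9) (M = Add(116021, Mul(-1, Pow(Mul(Rational(-1, 6), -34), 2))) = Add(116021, Mul(-1, Pow(Rational(17, 3), 2))) = Add(116021, Mul(-1, Rational(289, 9))) = Add(116021, Rational(-289, 9)) = Rational(1043900, 9) ≈ 1.1599e+5)
u = 112197 (u = Mul(Add(269, -18), 447) = Mul(251, 447) = 112197)
Mul(Add(4095761, -4344883), Pow(Add(u, M), -1)) = Mul(Add(4095761, -4344883), Pow(Add(112197, Rational(1043900, 9)), -1)) = Mul(-249122, Pow(Rational(2053673, 9), -1)) = Mul(-249122, Rational(9, 2053673)) = Rational(-2242098, 2053673)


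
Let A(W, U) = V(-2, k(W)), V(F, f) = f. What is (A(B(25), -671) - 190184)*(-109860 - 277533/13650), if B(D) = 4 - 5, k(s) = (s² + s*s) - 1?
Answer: 13583291278359/650 ≈ 2.0897e+10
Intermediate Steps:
k(s) = -1 + 2*s² (k(s) = (s² + s²) - 1 = 2*s² - 1 = -1 + 2*s²)
B(D) = -1
A(W, U) = -1 + 2*W²
(A(B(25), -671) - 190184)*(-109860 - 277533/13650) = ((-1 + 2*(-1)²) - 190184)*(-109860 - 277533/13650) = ((-1 + 2*1) - 190184)*(-109860 - 277533*1/13650) = ((-1 + 2) - 190184)*(-109860 - 92511/4550) = (1 - 190184)*(-499955511/4550) = -190183*(-499955511/4550) = 13583291278359/650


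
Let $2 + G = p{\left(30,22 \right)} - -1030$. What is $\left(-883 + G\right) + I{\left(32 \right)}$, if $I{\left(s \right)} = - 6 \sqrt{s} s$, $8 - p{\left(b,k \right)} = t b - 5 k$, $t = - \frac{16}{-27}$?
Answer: $\frac{2207}{9} - 768 \sqrt{2} \approx -840.89$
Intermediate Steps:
$t = \frac{16}{27}$ ($t = \left(-16\right) \left(- \frac{1}{27}\right) = \frac{16}{27} \approx 0.59259$)
$p{\left(b,k \right)} = 8 + 5 k - \frac{16 b}{27}$ ($p{\left(b,k \right)} = 8 - \left(\frac{16 b}{27} - 5 k\right) = 8 - \left(- 5 k + \frac{16 b}{27}\right) = 8 + 5 k - \frac{16 b}{27}$)
$I{\left(s \right)} = - 6 s^{\frac{3}{2}}$
$G = \frac{10154}{9}$ ($G = -2 + \left(\left(8 + 5 \cdot 22 - \frac{160}{9}\right) - -1030\right) = -2 + \left(\left(8 + 110 - \frac{160}{9}\right) + 1030\right) = -2 + \left(\frac{902}{9} + 1030\right) = -2 + \frac{10172}{9} = \frac{10154}{9} \approx 1128.2$)
$\left(-883 + G\right) + I{\left(32 \right)} = \left(-883 + \frac{10154}{9}\right) - 6 \cdot 32^{\frac{3}{2}} = \frac{2207}{9} - 6 \cdot 128 \sqrt{2} = \frac{2207}{9} - 768 \sqrt{2}$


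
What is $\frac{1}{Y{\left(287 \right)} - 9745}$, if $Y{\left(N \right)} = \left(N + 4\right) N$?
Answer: $\frac{1}{73772} \approx 1.3555 \cdot 10^{-5}$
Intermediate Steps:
$Y{\left(N \right)} = N \left(4 + N\right)$ ($Y{\left(N \right)} = \left(4 + N\right) N = N \left(4 + N\right)$)
$\frac{1}{Y{\left(287 \right)} - 9745} = \frac{1}{287 \left(4 + 287\right) - 9745} = \frac{1}{287 \cdot 291 - 9745} = \frac{1}{83517 - 9745} = \frac{1}{73772}$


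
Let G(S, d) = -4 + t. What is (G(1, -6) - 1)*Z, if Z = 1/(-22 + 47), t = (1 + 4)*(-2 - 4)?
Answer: -7/5 ≈ -1.4000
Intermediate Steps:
t = -30 (t = 5*(-6) = -30)
G(S, d) = -34 (G(S, d) = -4 - 30 = -34)
Z = 1/25 ≈ 0.040000
(G(1, -6) - 1)*Z = (-34 - 1)*(1/25) = -35*1/25 = -7/5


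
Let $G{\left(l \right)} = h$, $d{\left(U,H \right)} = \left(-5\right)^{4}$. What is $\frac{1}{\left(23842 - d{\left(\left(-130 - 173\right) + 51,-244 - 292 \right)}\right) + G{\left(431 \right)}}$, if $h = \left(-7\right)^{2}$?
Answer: $\frac{1}{23266} \approx 4.2981 \cdot 10^{-5}$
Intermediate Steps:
$d{\left(U,H \right)} = 625$
$h = 49$
$G{\left(l \right)} = 49$
$\frac{1}{\left(23842 - d{\left(\left(-130 - 173\right) + 51,-244 - 292 \right)}\right) + G{\left(431 \right)}} = \frac{1}{\left(23842 - 625\right) + 49} = \frac{1}{23217 + 49} = \frac{1}{23266}$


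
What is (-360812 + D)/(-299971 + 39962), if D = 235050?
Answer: 125762/260009 ≈ 0.48368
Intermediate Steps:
(-360812 + D)/(-299971 + 39962) = (-360812 + 235050)/(-299971 + 39962) = -125762/(-260009) = -125762*(-1/260009) = 125762/260009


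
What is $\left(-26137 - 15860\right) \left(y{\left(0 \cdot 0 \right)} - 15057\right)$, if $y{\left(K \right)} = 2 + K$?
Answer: $632264835$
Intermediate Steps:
$\left(-26137 - 15860\right) \left(y{\left(0 \cdot 0 \right)} - 15057\right) = \left(-26137 - 15860\right) \left(\left(2 + 0 \cdot 0\right) - 15057\right) = - 41997 \left(\left(2 + 0\right) - 15057\right) = - 41997 \left(2 - 15057\right) = \left(-41997\right) \left(-15055\right) = 632264835$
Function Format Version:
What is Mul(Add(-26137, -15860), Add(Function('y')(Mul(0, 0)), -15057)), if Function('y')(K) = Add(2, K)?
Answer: 632264835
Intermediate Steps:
Mul(Add(-26137, -15860), Add(Function('y')(Mul(0, 0)), -15057)) = Mul(Add(-26137, -15860), Add(Add(2, Mul(0, 0)), -15057)) = Mul(-41997, Add(Add(2, 0), -15057)) = Mul(-41997, Add(2, -15057)) = Mul(-41997, -15055) = 632264835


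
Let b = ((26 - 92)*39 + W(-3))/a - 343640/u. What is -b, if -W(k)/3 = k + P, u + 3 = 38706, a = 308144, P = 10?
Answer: 105991038445/11926097232 ≈ 8.8873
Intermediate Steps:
u = 38703 (u = -3 + 38706 = 38703)
W(k) = -30 - 3*k (W(k) = -3*(k + 10) = -3*(10 + k) = -30 - 3*k)
b = -105991038445/11926097232 (b = ((26 - 92)*39 + (-30 - 3*(-3)))/308144 - 343640/38703 = (-66*39 + (-30 + 9))*(1/308144) - 343640*1/38703 = (-2574 - 21)*(1/308144) - 343640/38703 = -2595*1/308144 - 343640/38703 = -2595/308144 - 343640/38703 = -105991038445/11926097232 ≈ -8.8873)
-b = -1*(-105991038445/11926097232) = 105991038445/11926097232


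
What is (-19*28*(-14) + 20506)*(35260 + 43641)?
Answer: 2205598554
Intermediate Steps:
(-19*28*(-14) + 20506)*(35260 + 43641) = (-532*(-14) + 20506)*78901 = (7448 + 20506)*78901 = 27954*78901 = 2205598554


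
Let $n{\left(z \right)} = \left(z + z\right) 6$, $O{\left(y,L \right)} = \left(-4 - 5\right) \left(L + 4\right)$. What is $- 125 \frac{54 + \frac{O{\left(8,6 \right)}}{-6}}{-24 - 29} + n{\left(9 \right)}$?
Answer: $\frac{14349}{53} \approx 270.74$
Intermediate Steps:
$O{\left(y,L \right)} = -36 - 9 L$ ($O{\left(y,L \right)} = - 9 \left(4 + L\right) = -36 - 9 L$)
$n{\left(z \right)} = 12 z$ ($n{\left(z \right)} = 2 z 6 = 12 z$)
$- 125 \frac{54 + \frac{O{\left(8,6 \right)}}{-6}}{-24 - 29} + n{\left(9 \right)} = - 125 \frac{54 + \frac{-36 - 54}{-6}}{-24 - 29} + 12 \cdot 9 = - 125 \frac{54 + \left(-36 - 54\right) \left(- \frac{1}{6}\right)}{-53} + 108 = - 125 \left(54 - -15\right) \left(- \frac{1}{53}\right) + 108 = - 125 \left(54 + 15\right) \left(- \frac{1}{53}\right) + 108 = - 125 \cdot 69 \left(- \frac{1}{53}\right) + 108 = \left(-125\right) \left(- \frac{69}{53}\right) + 108 = \frac{8625}{53} + 108 = \frac{14349}{53}$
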